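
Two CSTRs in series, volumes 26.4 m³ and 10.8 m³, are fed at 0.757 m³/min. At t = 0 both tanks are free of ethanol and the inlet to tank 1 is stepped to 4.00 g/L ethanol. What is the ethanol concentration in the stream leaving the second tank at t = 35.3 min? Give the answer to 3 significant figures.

Time constants: τᵢ = Vᵢ/Q for each well-mixed tank.
τ₁ = 26.4/0.757 = 34.875 min; τ₂ = 10.8/0.757 = 14.267 min.
Solving the cascade with C₁(0)=C₂(0)=0 gives C₂(t) = C_in[1 − (τ₁ e^(−t/τ₁) − τ₂ e^(−t/τ₂))/(τ₁ − τ₂)].
At t = 35.3: e^(−t/τ₁) = 0.36342, e^(−t/τ₂) = 0.084225.
C₂ = 4.00·[1 − (34.875·0.36342 − 14.267·0.084225)/(20.608)] = 4.00·0.44329 = 1.7732 g/L.

1.77 g/L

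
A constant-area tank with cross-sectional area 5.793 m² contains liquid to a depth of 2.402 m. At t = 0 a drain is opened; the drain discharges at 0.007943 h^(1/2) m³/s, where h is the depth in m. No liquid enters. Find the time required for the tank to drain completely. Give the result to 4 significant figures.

A dh/dt = −Q_out = −0.007943 √h.
Separate and integrate: 2(√h − √h₀) = −(0.007943/A) t.
Set h = 0: 2√h₀ = (0.007943/A) t_empty ⇒ t_empty = 2A√h₀/0.007943.
t_empty = 2·5.793·√2.402/0.007943 = 11.5860·1.54984/0.007943 = 2260.66 s.

2261 s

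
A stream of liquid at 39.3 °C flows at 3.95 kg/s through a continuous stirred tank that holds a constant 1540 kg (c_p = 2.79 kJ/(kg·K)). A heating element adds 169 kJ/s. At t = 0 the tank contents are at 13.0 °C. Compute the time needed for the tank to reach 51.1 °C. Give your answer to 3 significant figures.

Unsteady energy balance on the tank contents: M c_p dT/dt = ṁ c_p (T_in − T) + 169.
τ = M/ṁ = 389.87 s; T_ss = T_in + Q̇/(ṁ c_p) = 54.635 °C.
T(t) = T_ss + (T₀ − T_ss) e^(−t/τ). Set T = 51.1:
e^(−t/τ) = (51.1 − 54.635)/(13.0 − 54.635) = 0.084906
t = −389.87 · ln(0.084906) = 961.51 s.

962 s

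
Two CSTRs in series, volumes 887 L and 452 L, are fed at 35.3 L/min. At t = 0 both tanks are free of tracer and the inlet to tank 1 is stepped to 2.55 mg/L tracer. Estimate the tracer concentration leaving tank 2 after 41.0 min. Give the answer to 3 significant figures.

Time constants: τᵢ = Vᵢ/Q for each well-mixed tank.
τ₁ = 887/35.3 = 25.127 min; τ₂ = 452/35.3 = 12.805 min.
Tank 1: C₁ = C_in(1 − e^(−t/τ₁)). Tank 2 (τ₁ ≠ τ₂): C₂ = C_in[1 − (τ₁ e^(−t/τ₁) − τ₂ e^(−t/τ₂))/(τ₁ − τ₂)].
At t = 41.0: e^(−t/τ₁) = 0.19560, e^(−t/τ₂) = 0.040681.
C₂ = 2.55·[1 − (25.127·0.19560 − 12.805·0.040681)/(12.323)] = 2.55·0.64343 = 1.6407 mg/L.

1.64 mg/L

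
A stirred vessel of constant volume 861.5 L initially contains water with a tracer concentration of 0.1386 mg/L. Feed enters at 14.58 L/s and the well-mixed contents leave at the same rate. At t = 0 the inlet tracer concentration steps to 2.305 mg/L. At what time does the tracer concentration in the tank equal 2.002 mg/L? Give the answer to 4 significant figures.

Accumulation = in − out for the solute gives V dC/dt = Q(C_in − C), so τ = V/Q = 59.0878 s.
C(t) = C_in + (C₀ − C_in) e^(−t/τ). Set C = 2.002 and solve for t:
e^(−t/τ) = (C − C_in)/(C₀ − C_in) = (2.002 − 2.305)/(0.1386 − 2.305) = 0.139863
t = −τ ln(…) = 59.0878 × 1.96709 = 116.231 s.

116.2 s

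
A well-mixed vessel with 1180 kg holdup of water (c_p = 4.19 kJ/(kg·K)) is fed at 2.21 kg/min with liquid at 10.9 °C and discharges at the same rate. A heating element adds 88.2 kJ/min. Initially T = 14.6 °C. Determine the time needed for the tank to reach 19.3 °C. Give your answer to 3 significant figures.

878 min

Unsteady energy balance on the tank contents: M c_p dT/dt = ṁ c_p (T_in − T) + 88.2.
τ = M/ṁ = 533.94 min; T_ss = T_in + Q̇/(ṁ c_p) = 20.425 °C.
T(t) = T_ss + (T₀ − T_ss) e^(−t/τ). Set T = 19.3:
e^(−t/τ) = (19.3 − 20.425)/(14.6 − 20.425) = 0.19312
t = −533.94 · ln(0.19312) = 878.02 min.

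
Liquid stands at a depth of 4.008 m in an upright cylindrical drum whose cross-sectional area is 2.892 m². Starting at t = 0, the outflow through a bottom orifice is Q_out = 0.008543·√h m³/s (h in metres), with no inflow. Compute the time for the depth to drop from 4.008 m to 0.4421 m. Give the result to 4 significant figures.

905.3 s

Accumulation of liquid (constant cross-section A): A dh/dt = −0.008543 √h.
Separate and integrate: 2(√h − √h₀) = −(0.008543/A) t.
t = 2A(√h₀ − √h)/0.008543 = 2·2.892·(√4.008 − √0.4421)/0.008543
  = 5.78400 × (2.00200 − 0.664906) / 0.008543 = 905.273 s.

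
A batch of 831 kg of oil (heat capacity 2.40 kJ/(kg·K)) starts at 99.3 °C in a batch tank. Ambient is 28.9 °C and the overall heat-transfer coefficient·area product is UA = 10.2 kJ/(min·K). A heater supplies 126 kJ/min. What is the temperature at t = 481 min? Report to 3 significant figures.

Lumped-capacitance energy balance: M c_p dT/dt = UA(T_amb − T) + Q̇.
dT/dt = (T_ss − T)/τ with T_ss = T_amb + Q̇/UA = 28.9 + 126/10.2 = 41.253 °C, τ = M c_p/UA = 831·2.40/10.2 = 195.53 min.
T approaches T_ss exponentially: T(t) = T_ss + (T₀ − T_ss) e^(−t/τ).
T(481) = 41.253 + (58.047)·0.085436 = 46.212 °C.

46.2 °C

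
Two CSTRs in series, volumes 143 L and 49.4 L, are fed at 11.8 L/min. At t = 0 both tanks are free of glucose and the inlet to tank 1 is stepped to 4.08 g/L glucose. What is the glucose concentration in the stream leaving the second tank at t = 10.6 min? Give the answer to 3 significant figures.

1.65 g/L

Species balance on tank i: dCᵢ/dt = (Cᵢ₋₁ − Cᵢ)/τᵢ with τᵢ = Vᵢ/Q.
τ₁ = 143/11.8 = 12.119 min; τ₂ = 49.4/11.8 = 4.1864 min.
Tank 1: C₁ = C_in(1 − e^(−t/τ₁)). Tank 2 (τ₁ ≠ τ₂): C₂ = C_in[1 − (τ₁ e^(−t/τ₁) − τ₂ e^(−t/τ₂))/(τ₁ − τ₂)].
At t = 10.6: e^(−t/τ₁) = 0.41699, e^(−t/τ₂) = 0.079501.
C₂ = 4.08·[1 − (12.119·0.41699 − 4.1864·0.079501)/(7.9322)] = 4.08·0.40489 = 1.6519 g/L.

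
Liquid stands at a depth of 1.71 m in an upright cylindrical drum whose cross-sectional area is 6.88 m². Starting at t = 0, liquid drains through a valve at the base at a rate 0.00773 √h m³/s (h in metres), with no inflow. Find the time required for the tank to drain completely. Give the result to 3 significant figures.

Volume balance on the tank: A dh/dt = −0.00773 √h.
This is separable: 2 d(√h)/dt = −0.00773/A, so √h = √h₀ − (0.00773/(2A)) t.
Tank is empty when √h = 0: t_empty = 2A√h₀/0.00773.
t_empty = 2·6.88·√1.71/0.00773 = 13.760·1.3077/0.00773 = 2327.8 s.

2330 s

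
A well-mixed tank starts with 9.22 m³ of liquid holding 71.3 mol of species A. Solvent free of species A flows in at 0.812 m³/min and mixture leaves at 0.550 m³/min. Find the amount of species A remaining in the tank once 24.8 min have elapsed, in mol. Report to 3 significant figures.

23.3 mol

Let m(t) be the amount of species A. Volume: V(t) = V₀ + (Q_in − Q_out) t = 9.22 + 0.26200 t; V(24.8) = 15.718 m³.
No species A enters, so dm/dt = −Q_out · (m/V).
dm/m = −Q_out dt/(V₀ + 0.26200 t); integrating gives ln(m/m₀) = −(Q_out/(Q_in−Q_out)) ln(V/V₀).
m = m₀ (V₀/V)^(Q_out/(Q_in−Q_out)) = 71.3 × (9.22/15.718)^(2.0992) = 23.270 mol.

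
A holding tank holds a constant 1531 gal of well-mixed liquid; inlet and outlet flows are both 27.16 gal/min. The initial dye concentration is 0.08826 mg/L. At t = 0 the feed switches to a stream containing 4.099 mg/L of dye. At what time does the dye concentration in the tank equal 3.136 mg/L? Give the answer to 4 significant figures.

80.42 min

Accumulation = in − out for the solute gives V dC/dt = Q(C_in − C), so τ = V/Q = 56.3697 min.
C(t) = C_in + (C₀ − C_in) e^(−t/τ). Set C = 3.136 and solve for t:
e^(−t/τ) = (C − C_in)/(C₀ − C_in) = (3.136 − 4.099)/(0.08826 − 4.099) = 0.240105
t = −τ ln(…) = 56.3697 × 1.42668 = 80.4213 min.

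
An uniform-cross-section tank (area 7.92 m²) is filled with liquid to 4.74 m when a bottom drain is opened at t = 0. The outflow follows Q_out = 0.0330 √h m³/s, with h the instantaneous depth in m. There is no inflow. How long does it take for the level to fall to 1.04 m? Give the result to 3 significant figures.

556 s

With no inflow, A dh/dt = −0.0330 √h.
∫ h^(−1/2) dh = −(0.0330/A) ∫ dt, giving 2√h = 2√h₀ − (0.0330/A) t.
t = 2A(√h₀ − √h)/0.0330 = 2·7.92·(√4.74 − √1.04)/0.0330
  = 15.840 × (2.1772 − 1.0198) / 0.0330 = 555.53 s.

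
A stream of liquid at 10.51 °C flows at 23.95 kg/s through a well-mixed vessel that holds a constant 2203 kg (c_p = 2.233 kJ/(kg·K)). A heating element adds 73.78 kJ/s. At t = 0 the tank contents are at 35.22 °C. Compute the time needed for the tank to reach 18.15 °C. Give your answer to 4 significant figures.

121.0 s

Heat balance on the well-mixed liquid: M c_p dT/dt = ṁ c_p (T_in − T) + 73.78.
τ = M/ṁ = 91.9833 s; T_ss = T_in + Q̇/(ṁ c_p) = 11.8896 °C.
T(t) = T_ss + (T₀ − T_ss) e^(−t/τ). Set T = 18.15:
e^(−t/τ) = (18.15 − 11.8896)/(35.22 − 11.8896) = 0.268337
t = −91.9833 · ln(0.268337) = 121.005 s.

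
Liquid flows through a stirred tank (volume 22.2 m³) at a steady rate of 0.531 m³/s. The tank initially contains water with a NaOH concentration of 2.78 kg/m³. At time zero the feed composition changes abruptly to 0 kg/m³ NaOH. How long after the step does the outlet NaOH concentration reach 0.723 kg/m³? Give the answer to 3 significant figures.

Species balance: V dC/dt = Q(C_in − C) ⇒ τ = V/Q = 41.808 s.
C(t) = C_in + (C₀ − C_in) e^(−t/τ). Set C = 0.723 and solve for t:
e^(−t/τ) = (C − C_in)/(C₀ − C_in) = (0.723 − 0)/(2.78 − 0) = 0.26007
t = −τ ln(…) = 41.808 × 1.3468 = 56.307 s.

56.3 s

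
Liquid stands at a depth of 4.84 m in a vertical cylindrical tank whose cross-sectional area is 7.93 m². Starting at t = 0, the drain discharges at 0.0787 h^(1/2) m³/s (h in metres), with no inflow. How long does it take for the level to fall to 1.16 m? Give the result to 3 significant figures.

With no inflow, A dh/dt = −0.0787 √h.
This is separable: 2 d(√h)/dt = −0.0787/A, so √h = √h₀ − (0.0787/(2A)) t.
t = 2A(√h₀ − √h)/0.0787 = 2·7.93·(√4.84 − √1.16)/0.0787
  = 15.860 × (2.2000 − 1.0770) / 0.0787 = 226.31 s.

226 s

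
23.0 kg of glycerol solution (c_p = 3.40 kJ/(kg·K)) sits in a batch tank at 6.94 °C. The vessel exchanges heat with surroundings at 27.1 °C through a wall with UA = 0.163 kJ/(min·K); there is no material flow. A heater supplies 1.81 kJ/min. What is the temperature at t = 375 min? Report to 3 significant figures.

23.9 °C

Unsteady energy balance on the tank contents: M c_p dT/dt = −UA(T − T_amb) + Q̇.
dT/dt = (T_ss − T)/τ with T_ss = T_amb + Q̇/UA = 27.1 + 1.81/0.163 = 38.204 °C, τ = M c_p/UA = 23.0·3.40/0.163 = 479.75 min.
Solution: T(t) = T_ss + (T₀ − T_ss) e^(−t/τ).
T(375) = 38.204 + (-31.264)·0.45765 = 23.896 °C.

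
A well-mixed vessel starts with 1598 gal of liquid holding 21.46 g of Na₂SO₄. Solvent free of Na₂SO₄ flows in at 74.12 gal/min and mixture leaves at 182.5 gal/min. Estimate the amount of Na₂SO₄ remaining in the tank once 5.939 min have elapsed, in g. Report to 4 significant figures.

Let m(t) be the amount of Na₂SO₄. Volume: V(t) = V₀ + (Q_in − Q_out) t = 1598 − 108.380 t; V(5.939) = 954.331 gal.
No Na₂SO₄ enters, so dm/dt = −Q_out · (m/V).
Separate: dm/m = −Q_out dt/V(t) ⇒ ln(m/m₀) = −(Q_out/(Q_in−Q_out)) ln(V/V₀).
m = m₀ (V₀/V)^(Q_out/(Q_in−Q_out)) = 21.46 × (1598/954.331)^(-1.68389) = 9.00833 g.

9.008 g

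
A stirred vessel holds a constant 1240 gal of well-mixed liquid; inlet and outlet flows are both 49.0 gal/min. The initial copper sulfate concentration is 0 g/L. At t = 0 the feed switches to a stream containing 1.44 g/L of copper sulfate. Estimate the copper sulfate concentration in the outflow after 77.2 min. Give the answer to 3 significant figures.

1.37 g/L

Species balance on the tank: V dC/dt = Q(C_in − C).
Time constant τ = V/Q = 1240/49.0 = 25.306 min.
This is linear first-order; C(t) = C_in + (C₀ − C_in) e^(−t/τ).
C(77.2) = 1.44 + (0 − 1.44)·e^(−77.2/25.306) = 1.44 + (-1.4400)·0.047328 = 1.3718 g/L.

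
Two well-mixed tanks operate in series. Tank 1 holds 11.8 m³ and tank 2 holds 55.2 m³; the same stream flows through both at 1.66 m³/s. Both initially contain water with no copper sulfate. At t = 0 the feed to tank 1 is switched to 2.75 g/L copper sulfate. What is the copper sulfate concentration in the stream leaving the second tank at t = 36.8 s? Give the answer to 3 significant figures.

1.60 g/L

Time constants: τᵢ = Vᵢ/Q for each well-mixed tank.
τ₁ = 11.8/1.66 = 7.1084 s; τ₂ = 55.2/1.66 = 33.253 s.
Solving the cascade with C₁(0)=C₂(0)=0 gives C₂(t) = C_in[1 − (τ₁ e^(−t/τ₁) − τ₂ e^(−t/τ₂))/(τ₁ − τ₂)].
At t = 36.8: e^(−t/τ₁) = 0.0056452, e^(−t/τ₂) = 0.33066.
C₂ = 2.75·[1 − (7.1084·0.0056452 − 33.253·0.33066)/(-26.145)] = 2.75·0.58097 = 1.5977 g/L.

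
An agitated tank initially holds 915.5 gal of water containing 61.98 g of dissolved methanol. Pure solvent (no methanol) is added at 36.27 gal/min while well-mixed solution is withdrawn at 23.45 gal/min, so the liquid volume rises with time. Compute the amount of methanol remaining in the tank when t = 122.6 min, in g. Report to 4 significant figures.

9.961 g

Total volume: dV/dt = Q_in − Q_out = 12.8200 gal/min, so V(t) = 915.5 + 12.8200 t and V(122.6) = 2487.23 gal.
Solute balance: dm/dt = 0 − Q_out C = −Q_out m/V(t).
Separate: dm/m = −Q_out dt/V(t) ⇒ ln(m/m₀) = −(Q_out/(Q_in−Q_out)) ln(V/V₀).
m = m₀ (V₀/V)^(Q_out/(Q_in−Q_out)) = 61.98 × (915.5/2487.23)^(1.82917) = 9.96058 g.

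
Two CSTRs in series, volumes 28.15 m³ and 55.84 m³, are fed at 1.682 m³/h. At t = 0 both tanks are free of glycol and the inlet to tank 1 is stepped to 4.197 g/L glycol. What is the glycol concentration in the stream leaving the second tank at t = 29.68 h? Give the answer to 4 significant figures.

1.460 g/L

Each tank obeys Vᵢ dCᵢ/dt = Q(Cᵢ₋₁ − Cᵢ), so τᵢ = Vᵢ/Q.
τ₁ = 28.15/1.682 = 16.7360 h; τ₂ = 55.84/1.682 = 33.1986 h.
Tank 1: C₁ = C_in(1 − e^(−t/τ₁)). Tank 2 (τ₁ ≠ τ₂): C₂ = C_in[1 − (τ₁ e^(−t/τ₁) − τ₂ e^(−t/τ₂))/(τ₁ − τ₂)].
At t = 29.68: e^(−t/τ₁) = 0.169752, e^(−t/τ₂) = 0.409011.
C₂ = 4.197·[1 − (16.7360·0.169752 − 33.1986·0.409011)/(-16.4625)] = 4.197·0.347756 = 1.45953 g/L.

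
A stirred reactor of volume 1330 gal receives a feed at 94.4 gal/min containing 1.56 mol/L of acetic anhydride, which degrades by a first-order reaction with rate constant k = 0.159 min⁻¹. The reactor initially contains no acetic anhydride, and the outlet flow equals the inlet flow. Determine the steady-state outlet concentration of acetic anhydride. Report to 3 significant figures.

0.481 mol/L

V dC/dt = Q(C_in − C) − k V C.
At steady state: 0 = Q C_in − (Q + kV) C_ss, so C_ss = Q C_in/(Q + kV).
C_ss = 94.4·1.56/(94.4 + 0.159·1330) = 147.26/305.87 = 0.48146 mol/L.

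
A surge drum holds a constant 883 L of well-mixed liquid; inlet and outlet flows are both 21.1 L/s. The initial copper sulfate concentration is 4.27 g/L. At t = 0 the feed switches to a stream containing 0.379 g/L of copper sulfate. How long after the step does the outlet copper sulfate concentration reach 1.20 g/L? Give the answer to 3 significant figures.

65.1 s

Species balance: V dC/dt = Q(C_in − C) ⇒ τ = V/Q = 41.848 s.
C(t) = C_in + (C₀ − C_in) e^(−t/τ). Set C = 1.20 and solve for t:
e^(−t/τ) = (C − C_in)/(C₀ − C_in) = (1.20 − 0.379)/(4.27 − 0.379) = 0.21100
t = −τ ln(…) = 41.848 × 1.5559 = 65.112 s.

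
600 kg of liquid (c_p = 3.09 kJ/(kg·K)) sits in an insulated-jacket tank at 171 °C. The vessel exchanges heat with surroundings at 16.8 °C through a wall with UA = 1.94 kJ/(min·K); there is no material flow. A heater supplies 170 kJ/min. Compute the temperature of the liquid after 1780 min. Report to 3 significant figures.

Lumped-capacitance energy balance: M c_p dT/dt = UA(T_amb − T) + Q̇.
dT/dt = (T_ss − T)/τ with T_ss = T_amb + Q̇/UA = 16.8 + 170/1.94 = 104.43 °C, τ = M c_p/UA = 600·3.09/1.94 = 955.67 min.
Solution: T(t) = T_ss + (T₀ − T_ss) e^(−t/τ).
T(1780) = 104.43 + (66.571)·0.15527 = 114.77 °C.

115 °C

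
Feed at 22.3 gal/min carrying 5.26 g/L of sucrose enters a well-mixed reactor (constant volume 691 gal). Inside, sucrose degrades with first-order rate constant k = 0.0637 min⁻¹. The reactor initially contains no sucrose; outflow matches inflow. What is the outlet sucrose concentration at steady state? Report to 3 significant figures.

1.77 g/L

Species balance: V dC/dt = Q C_in − Q C − k V C.
At steady state: 0 = Q C_in − (Q + kV) C_ss, so C_ss = Q C_in/(Q + kV).
C_ss = 22.3·5.26/(22.3 + 0.0637·691) = 117.30/66.317 = 1.7688 g/L.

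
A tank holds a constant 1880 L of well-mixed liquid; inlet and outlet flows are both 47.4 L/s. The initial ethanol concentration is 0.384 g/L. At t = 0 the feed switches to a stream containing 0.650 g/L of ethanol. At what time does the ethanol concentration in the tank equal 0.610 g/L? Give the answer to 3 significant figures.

Accumulation = in − out for the solute gives V dC/dt = Q(C_in − C), so τ = V/Q = 39.662 s.
C(t) = C_in + (C₀ − C_in) e^(−t/τ). Set C = 0.610 and solve for t:
e^(−t/τ) = (C − C_in)/(C₀ − C_in) = (0.610 − 0.650)/(0.384 − 0.650) = 0.15038
t = −τ ln(…) = 39.662 × 1.8946 = 75.145 s.

75.1 s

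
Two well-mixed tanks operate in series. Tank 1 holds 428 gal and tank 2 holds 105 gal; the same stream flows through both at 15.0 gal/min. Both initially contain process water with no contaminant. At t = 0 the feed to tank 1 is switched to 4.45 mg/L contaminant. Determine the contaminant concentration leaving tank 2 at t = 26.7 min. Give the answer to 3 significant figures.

2.17 mg/L

Species balance on tank i: dCᵢ/dt = (Cᵢ₋₁ − Cᵢ)/τᵢ with τᵢ = Vᵢ/Q.
τ₁ = 428/15.0 = 28.533 min; τ₂ = 105/15.0 = 7.0000 min.
Solving the cascade with C₁(0)=C₂(0)=0 gives C₂(t) = C_in[1 − (τ₁ e^(−t/τ₁) − τ₂ e^(−t/τ₂))/(τ₁ − τ₂)].
At t = 26.7: e^(−t/τ₁) = 0.39229, e^(−t/τ₂) = 0.022053.
C₂ = 4.45·[1 − (28.533·0.39229 − 7.0000·0.022053)/(21.533)] = 4.45·0.48735 = 2.1687 mg/L.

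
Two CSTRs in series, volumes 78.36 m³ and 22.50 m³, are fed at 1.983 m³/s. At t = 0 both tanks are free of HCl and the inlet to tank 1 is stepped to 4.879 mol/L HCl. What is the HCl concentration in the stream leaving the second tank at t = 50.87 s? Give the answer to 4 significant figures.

3.012 mol/L

Species balance on tank i: dCᵢ/dt = (Cᵢ₋₁ − Cᵢ)/τᵢ with τᵢ = Vᵢ/Q.
τ₁ = 78.36/1.983 = 39.5159 s; τ₂ = 22.50/1.983 = 11.3464 s.
Solving the cascade with C₁(0)=C₂(0)=0 gives C₂(t) = C_in[1 − (τ₁ e^(−t/τ₁) − τ₂ e^(−t/τ₂))/(τ₁ − τ₂)].
At t = 50.87: e^(−t/τ₁) = 0.276007, e^(−t/τ₂) = 0.0112956.
C₂ = 4.879·[1 − (39.5159·0.276007 − 11.3464·0.0112956)/(28.1694)] = 4.879·0.617370 = 3.01215 mol/L.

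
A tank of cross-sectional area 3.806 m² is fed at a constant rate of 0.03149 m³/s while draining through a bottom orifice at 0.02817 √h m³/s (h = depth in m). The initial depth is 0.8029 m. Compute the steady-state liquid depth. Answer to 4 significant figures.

Level balance: A dh/dt = 0.03149 − 0.02817 √h. Setting dh/dt = 0:
Q_in = 0.02817 √h_ss ⇒ √h_ss = 0.03149/0.02817 = 1.11786.
h_ss = 1.11786² = 1.24960 m. (Since h₀ = 0.8029 m < h_ss, the level will rise toward this value.)

1.250 m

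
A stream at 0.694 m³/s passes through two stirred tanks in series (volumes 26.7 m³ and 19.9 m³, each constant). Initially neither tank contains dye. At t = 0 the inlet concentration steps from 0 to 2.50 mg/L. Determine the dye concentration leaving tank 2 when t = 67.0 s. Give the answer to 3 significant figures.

1.49 mg/L

Species balance on tank i: dCᵢ/dt = (Cᵢ₋₁ − Cᵢ)/τᵢ with τᵢ = Vᵢ/Q.
τ₁ = 26.7/0.694 = 38.473 s; τ₂ = 19.9/0.694 = 28.674 s.
Tank 1: C₁ = C_in(1 − e^(−t/τ₁)). Tank 2 (τ₁ ≠ τ₂): C₂ = C_in[1 − (τ₁ e^(−t/τ₁) − τ₂ e^(−t/τ₂))/(τ₁ − τ₂)].
At t = 67.0: e^(−t/τ₁) = 0.17526, e^(−t/τ₂) = 0.096657.
C₂ = 2.50·[1 − (38.473·0.17526 − 28.674·0.096657)/(9.7983)] = 2.50·0.59472 = 1.4868 mg/L.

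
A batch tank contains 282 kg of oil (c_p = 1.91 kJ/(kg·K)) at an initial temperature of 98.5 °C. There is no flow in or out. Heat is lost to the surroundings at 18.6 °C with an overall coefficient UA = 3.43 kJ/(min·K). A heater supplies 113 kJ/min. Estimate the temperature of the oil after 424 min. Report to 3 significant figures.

Heat balance on the well-mixed liquid: M c_p dT/dt = −UA(T − T_amb) + Q̇.
dT/dt = (T_ss − T)/τ with T_ss = T_amb + Q̇/UA = 18.6 + 113/3.43 = 51.545 °C, τ = M c_p/UA = 282·1.91/3.43 = 157.03 min.
Solution: T(t) = T_ss + (T₀ − T_ss) e^(−t/τ).
T(424) = 51.545 + (46.955)·0.067200 = 54.700 °C.

54.7 °C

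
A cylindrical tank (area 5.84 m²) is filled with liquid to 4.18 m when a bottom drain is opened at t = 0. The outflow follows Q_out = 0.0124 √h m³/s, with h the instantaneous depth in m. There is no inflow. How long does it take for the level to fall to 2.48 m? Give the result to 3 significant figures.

Unsteady balance on liquid volume: A dh/dt = −0.0124 √h.
∫ h^(−1/2) dh = −(0.0124/A) ∫ dt, giving 2√h = 2√h₀ − (0.0124/A) t.
t = 2A(√h₀ − √h)/0.0124 = 2·5.84·(√4.18 − √2.48)/0.0124
  = 11.680 × (2.0445 − 1.5748) / 0.0124 = 442.43 s.

442 s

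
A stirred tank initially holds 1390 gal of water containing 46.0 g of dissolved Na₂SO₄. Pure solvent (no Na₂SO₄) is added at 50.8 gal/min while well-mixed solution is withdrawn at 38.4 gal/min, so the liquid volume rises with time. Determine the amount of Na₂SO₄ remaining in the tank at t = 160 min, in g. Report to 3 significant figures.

2.95 g

Let m(t) be the amount of Na₂SO₄. Volume: V(t) = V₀ + (Q_in − Q_out) t = 1390 + 12.400 t; V(160) = 3374.0 gal.
Solute balance: dm/dt = 0 − Q_out C = −Q_out m/V(t).
dm/m = −Q_out dt/(V₀ + 12.400 t); integrating gives ln(m/m₀) = −(Q_out/(Q_in−Q_out)) ln(V/V₀).
m = m₀ (V₀/V)^(Q_out/(Q_in−Q_out)) = 46.0 × (1390/3374.0)^(3.0968) = 2.9519 g.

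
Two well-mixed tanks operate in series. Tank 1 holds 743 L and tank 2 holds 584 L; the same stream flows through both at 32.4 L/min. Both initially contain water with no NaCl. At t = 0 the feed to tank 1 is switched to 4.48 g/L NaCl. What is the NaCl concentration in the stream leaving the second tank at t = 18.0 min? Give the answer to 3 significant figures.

Each tank obeys Vᵢ dCᵢ/dt = Q(Cᵢ₋₁ − Cᵢ), so τᵢ = Vᵢ/Q.
τ₁ = 743/32.4 = 22.932 min; τ₂ = 584/32.4 = 18.025 min.
Tank 1: C₁ = C_in(1 − e^(−t/τ₁)). Tank 2 (τ₁ ≠ τ₂): C₂ = C_in[1 − (τ₁ e^(−t/τ₁) − τ₂ e^(−t/τ₂))/(τ₁ − τ₂)].
At t = 18.0: e^(−t/τ₁) = 0.45615, e^(−t/τ₂) = 0.36838.
C₂ = 4.48·[1 − (22.932·0.45615 − 18.025·0.36838)/(4.9074)] = 4.48·0.22147 = 0.99220 g/L.

0.992 g/L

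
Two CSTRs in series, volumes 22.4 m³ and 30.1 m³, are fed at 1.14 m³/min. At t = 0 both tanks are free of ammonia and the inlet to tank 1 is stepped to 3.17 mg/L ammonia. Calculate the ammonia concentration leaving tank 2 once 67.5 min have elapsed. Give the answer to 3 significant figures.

Time constants: τᵢ = Vᵢ/Q for each well-mixed tank.
τ₁ = 22.4/1.14 = 19.649 min; τ₂ = 30.1/1.14 = 26.404 min.
Solving the cascade with C₁(0)=C₂(0)=0 gives C₂(t) = C_in[1 − (τ₁ e^(−t/τ₁) − τ₂ e^(−t/τ₂))/(τ₁ − τ₂)].
At t = 67.5: e^(−t/τ₁) = 0.032217, e^(−t/τ₂) = 0.077577.
C₂ = 3.17·[1 − (19.649·0.032217 − 26.404·0.077577)/(-6.7544)] = 3.17·0.79046 = 2.5058 mg/L.

2.51 mg/L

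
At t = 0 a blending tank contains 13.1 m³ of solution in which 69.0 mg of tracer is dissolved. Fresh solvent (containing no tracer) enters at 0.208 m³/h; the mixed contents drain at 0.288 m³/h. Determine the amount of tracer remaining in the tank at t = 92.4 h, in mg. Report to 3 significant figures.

Total volume: dV/dt = Q_in − Q_out = -0.080000 m³/h, so V(t) = 13.1 − 0.080000 t and V(92.4) = 5.7080 m³.
No tracer enters, so dm/dt = −Q_out · (m/V).
Separate: dm/m = −Q_out dt/V(t) ⇒ ln(m/m₀) = −(Q_out/(Q_in−Q_out)) ln(V/V₀).
m = m₀ (V₀/V)^(Q_out/(Q_in−Q_out)) = 69.0 × (13.1/5.7080)^(-3.6000) = 3.4675 mg.

3.47 mg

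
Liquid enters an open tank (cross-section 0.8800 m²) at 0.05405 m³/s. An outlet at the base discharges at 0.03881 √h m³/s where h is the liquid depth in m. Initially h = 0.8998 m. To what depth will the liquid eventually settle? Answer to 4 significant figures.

A dh/dt = Q_in − 0.03881 √h. Steady state requires inflow = outflow:
Q_in = 0.03881 √h_ss ⇒ √h_ss = 0.05405/0.03881 = 1.39268.
h_ss = 1.39268² = 1.93956 m. (Since h₀ = 0.8998 m < h_ss, the level will rise toward this value.)

1.940 m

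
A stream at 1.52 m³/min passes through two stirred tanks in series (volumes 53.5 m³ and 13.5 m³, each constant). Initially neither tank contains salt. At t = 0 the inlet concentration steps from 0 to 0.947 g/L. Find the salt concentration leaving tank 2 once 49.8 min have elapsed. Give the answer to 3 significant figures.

0.640 g/L

Species balance on tank i: dCᵢ/dt = (Cᵢ₋₁ − Cᵢ)/τᵢ with τᵢ = Vᵢ/Q.
τ₁ = 53.5/1.52 = 35.197 min; τ₂ = 13.5/1.52 = 8.8816 min.
Solving the cascade with C₁(0)=C₂(0)=0 gives C₂(t) = C_in[1 − (τ₁ e^(−t/τ₁) − τ₂ e^(−t/τ₂))/(τ₁ − τ₂)].
At t = 49.8: e^(−t/τ₁) = 0.24296, e^(−t/τ₂) = 0.0036717.
C₂ = 0.947·[1 − (35.197·0.24296 − 8.8816·0.0036717)/(26.316)] = 0.947·0.67629 = 0.64044 g/L.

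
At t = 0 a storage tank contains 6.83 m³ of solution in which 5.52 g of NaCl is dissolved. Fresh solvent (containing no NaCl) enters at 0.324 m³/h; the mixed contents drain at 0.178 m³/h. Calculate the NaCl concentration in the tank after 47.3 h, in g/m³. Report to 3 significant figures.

0.171 g/m³

Let m(t) be the amount of NaCl. Volume: V(t) = V₀ + (Q_in − Q_out) t = 6.83 + 0.14600 t; V(47.3) = 13.736 m³.
Solute balance: dm/dt = 0 − Q_out C = −Q_out m/V(t).
dm/m = −Q_out dt/(V₀ + 0.14600 t); integrating gives ln(m/m₀) = −(Q_out/(Q_in−Q_out)) ln(V/V₀).
m = m₀ (V₀/V)^(Q_out/(Q_in−Q_out)) = 5.52 × (6.83/13.736)^(1.2192) = 2.3550 g.
C = m/V = 2.3550/13.736 = 0.17145 g/m³.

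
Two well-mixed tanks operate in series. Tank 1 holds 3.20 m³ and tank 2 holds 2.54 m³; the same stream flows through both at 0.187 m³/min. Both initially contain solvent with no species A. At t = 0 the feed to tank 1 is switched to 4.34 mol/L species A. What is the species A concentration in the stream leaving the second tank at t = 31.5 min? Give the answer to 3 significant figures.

Each tank obeys Vᵢ dCᵢ/dt = Q(Cᵢ₋₁ − Cᵢ), so τᵢ = Vᵢ/Q.
τ₁ = 3.20/0.187 = 17.112 min; τ₂ = 2.54/0.187 = 13.583 min.
Tank 1: C₁ = C_in(1 − e^(−t/τ₁)). Tank 2 (τ₁ ≠ τ₂): C₂ = C_in[1 − (τ₁ e^(−t/τ₁) − τ₂ e^(−t/τ₂))/(τ₁ − τ₂)].
At t = 31.5: e^(−t/τ₁) = 0.15869, e^(−t/τ₂) = 0.098363.
C₂ = 4.34·[1 − (17.112·0.15869 − 13.583·0.098363)/(3.5294)] = 4.34·0.60912 = 2.6436 mol/L.

2.64 mol/L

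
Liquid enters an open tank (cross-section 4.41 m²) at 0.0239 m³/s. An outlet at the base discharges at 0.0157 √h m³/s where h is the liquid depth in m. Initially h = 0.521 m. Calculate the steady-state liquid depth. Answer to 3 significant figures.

2.32 m

Unsteady balance on liquid volume: A dh/dt = Q_in − 0.0157 √h. At steady state dh/dt = 0:
Q_in = 0.0157 √h_ss ⇒ √h_ss = 0.0239/0.0157 = 1.5223.
h_ss = 1.5223² = 2.3174 m. (Since h₀ = 0.521 m < h_ss, the level will rise toward this value.)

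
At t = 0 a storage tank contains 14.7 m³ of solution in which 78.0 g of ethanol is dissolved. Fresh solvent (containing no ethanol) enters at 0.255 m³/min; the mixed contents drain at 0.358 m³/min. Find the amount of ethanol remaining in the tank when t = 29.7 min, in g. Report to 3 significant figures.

34.7 g

Let m(t) be the amount of ethanol. Volume: V(t) = V₀ + (Q_in − Q_out) t = 14.7 − 0.10300 t; V(29.7) = 11.641 m³.
Solute balance: dm/dt = 0 − Q_out C = −Q_out m/V(t).
dm/m = −Q_out dt/(V₀ − 0.10300 t); integrating gives ln(m/m₀) = −(Q_out/(Q_in−Q_out)) ln(V/V₀).
m = m₀ (V₀/V)^(Q_out/(Q_in−Q_out)) = 78.0 × (14.7/11.641)^(-3.4757) = 34.665 g.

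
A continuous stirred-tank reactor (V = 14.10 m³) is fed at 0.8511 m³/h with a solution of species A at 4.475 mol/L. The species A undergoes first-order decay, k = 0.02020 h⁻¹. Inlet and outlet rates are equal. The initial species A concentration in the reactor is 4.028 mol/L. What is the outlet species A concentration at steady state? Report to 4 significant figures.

3.353 mol/L

Accumulation = in − out − consumed: V dC/dt = Q C_in − Q C − k V C.
At steady state: 0 = Q C_in − (Q + kV) C_ss, so C_ss = Q C_in/(Q + kV).
C_ss = 0.8511·4.475/(0.8511 + 0.02020·14.10) = 3.80867/1.13592 = 3.35294 mol/L.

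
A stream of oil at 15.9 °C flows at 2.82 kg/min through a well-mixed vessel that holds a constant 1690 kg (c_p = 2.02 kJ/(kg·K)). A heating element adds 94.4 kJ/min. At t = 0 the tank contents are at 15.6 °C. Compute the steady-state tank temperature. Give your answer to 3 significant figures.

M c_p dT/dt = ṁ c_p (T_in − T) + Q̇.
At steady state dT/dt = 0 ⇒ T_ss = T_in + Q̇/(ṁ c_p) = 15.9 + 94.4/(2.82·2.02) = 32.472 °C.

32.5 °C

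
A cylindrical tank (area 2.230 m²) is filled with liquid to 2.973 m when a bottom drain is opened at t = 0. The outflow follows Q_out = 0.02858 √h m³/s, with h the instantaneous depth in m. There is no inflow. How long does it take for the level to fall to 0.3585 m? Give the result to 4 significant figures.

Accumulation of liquid (constant cross-section A): A dh/dt = −0.02858 √h.
∫ h^(−1/2) dh = −(0.02858/A) ∫ dt, giving 2√h = 2√h₀ − (0.02858/A) t.
t = 2A(√h₀ − √h)/0.02858 = 2·2.230·(√2.973 − √0.3585)/0.02858
  = 4.46000 × (1.72424 − 0.598749) / 0.02858 = 175.636 s.

175.6 s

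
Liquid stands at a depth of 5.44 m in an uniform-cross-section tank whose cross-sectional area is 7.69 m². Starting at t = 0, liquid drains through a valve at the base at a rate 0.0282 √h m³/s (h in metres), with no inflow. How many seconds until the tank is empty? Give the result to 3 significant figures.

1270 s

With no inflow, A dh/dt = −0.0282 √h.
This is separable: 2 d(√h)/dt = −0.0282/A, so √h = √h₀ − (0.0282/(2A)) t.
Set h = 0: 2√h₀ = (0.0282/A) t_empty ⇒ t_empty = 2A√h₀/0.0282.
t_empty = 2·7.69·√5.44/0.0282 = 15.380·2.3324/0.0282 = 1272.1 s.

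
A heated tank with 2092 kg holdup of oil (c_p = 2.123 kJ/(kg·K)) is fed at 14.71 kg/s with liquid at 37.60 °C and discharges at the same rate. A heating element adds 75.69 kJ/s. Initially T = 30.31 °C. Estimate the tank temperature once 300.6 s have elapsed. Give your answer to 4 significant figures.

38.85 °C

Unsteady energy balance on the tank contents: M c_p dT/dt = ṁ c_p (T_in − T) + 75.69.
Rearrange: dT/dt = (T_ss − T)/τ with τ = M/ṁ = 142.216 s and T_ss = T_in + Q̇/(ṁ c_p) = 40.0237 °C.
Solution: T(t) = T_ss + (T₀ − T_ss) e^(−t/τ).
T(300.6) = 40.0237 + (-9.71368)·e^(−300.6/142.216) = 40.0237 + (-9.71368)·0.120792 = 38.8503 °C.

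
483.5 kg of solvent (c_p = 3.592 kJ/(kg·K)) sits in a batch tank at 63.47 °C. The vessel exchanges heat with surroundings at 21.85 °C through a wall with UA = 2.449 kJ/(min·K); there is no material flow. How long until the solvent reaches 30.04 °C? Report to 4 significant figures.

1153 min

Heat balance on the well-mixed liquid: M c_p dT/dt = −UA(T − T_amb).
τ = M c_p/UA = 709.160 min; T_ss = T_amb = 21.8500 °C.
T(t) = T_ss + (T₀ − T_ss)e^(−t/τ); set T = 30.04:
t = −τ ln[(T − T_ss)/(T₀ − T_ss)] = −709.160 · ln(0.196780) = 1152.86 min.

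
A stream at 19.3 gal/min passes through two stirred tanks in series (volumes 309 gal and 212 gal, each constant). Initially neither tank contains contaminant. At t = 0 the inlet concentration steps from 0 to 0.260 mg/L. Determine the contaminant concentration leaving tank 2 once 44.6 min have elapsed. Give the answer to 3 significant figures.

0.219 mg/L

Species balance on tank i: dCᵢ/dt = (Cᵢ₋₁ − Cᵢ)/τᵢ with τᵢ = Vᵢ/Q.
τ₁ = 309/19.3 = 16.010 min; τ₂ = 212/19.3 = 10.984 min.
Solving the cascade with C₁(0)=C₂(0)=0 gives C₂(t) = C_in[1 − (τ₁ e^(−t/τ₁) − τ₂ e^(−t/τ₂))/(τ₁ − τ₂)].
At t = 44.6: e^(−t/τ₁) = 0.061686, e^(−t/τ₂) = 0.017244.
C₂ = 0.260·[1 − (16.010·0.061686 − 10.984·0.017244)/(5.0259)] = 0.260·0.84118 = 0.21871 mg/L.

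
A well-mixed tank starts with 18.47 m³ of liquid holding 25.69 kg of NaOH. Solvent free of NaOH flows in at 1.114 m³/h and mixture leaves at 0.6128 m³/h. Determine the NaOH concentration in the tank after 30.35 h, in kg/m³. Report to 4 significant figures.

0.3659 kg/m³

Let m(t) be the amount of NaOH. Volume: V(t) = V₀ + (Q_in − Q_out) t = 18.47 + 0.501200 t; V(30.35) = 33.6814 m³.
Species balance (pure solvent in): dm/dt = −Q_out · m/V(t).
Separate: dm/m = −Q_out dt/V(t) ⇒ ln(m/m₀) = −(Q_out/(Q_in−Q_out)) ln(V/V₀).
m = m₀ (V₀/V)^(Q_out/(Q_in−Q_out)) = 25.69 × (18.47/33.6814)^(1.22267) = 12.3237 kg.
C = m/V = 12.3237/33.6814 = 0.365891 kg/m³.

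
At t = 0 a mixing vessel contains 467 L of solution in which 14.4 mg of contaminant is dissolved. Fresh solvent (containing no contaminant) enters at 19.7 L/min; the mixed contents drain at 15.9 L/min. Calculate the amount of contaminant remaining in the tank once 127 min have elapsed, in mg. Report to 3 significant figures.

Let m(t) be the amount of contaminant. Volume: V(t) = V₀ + (Q_in − Q_out) t = 467 + 3.8000 t; V(127) = 949.60 L.
Species balance (pure solvent in): dm/dt = −Q_out · m/V(t).
Separate: dm/m = −Q_out dt/V(t) ⇒ ln(m/m₀) = −(Q_out/(Q_in−Q_out)) ln(V/V₀).
m = m₀ (V₀/V)^(Q_out/(Q_in−Q_out)) = 14.4 × (467/949.60)^(4.1842) = 0.73908 mg.

0.739 mg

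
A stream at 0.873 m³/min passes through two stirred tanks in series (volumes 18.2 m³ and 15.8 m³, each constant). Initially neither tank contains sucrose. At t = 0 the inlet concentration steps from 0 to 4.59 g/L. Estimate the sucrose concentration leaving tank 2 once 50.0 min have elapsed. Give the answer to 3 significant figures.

Each tank obeys Vᵢ dCᵢ/dt = Q(Cᵢ₋₁ − Cᵢ), so τᵢ = Vᵢ/Q.
τ₁ = 18.2/0.873 = 20.848 min; τ₂ = 15.8/0.873 = 18.099 min.
Tank 1: C₁ = C_in(1 − e^(−t/τ₁)). Tank 2 (τ₁ ≠ τ₂): C₂ = C_in[1 − (τ₁ e^(−t/τ₁) − τ₂ e^(−t/τ₂))/(τ₁ − τ₂)].
At t = 50.0: e^(−t/τ₁) = 0.090868, e^(−t/τ₂) = 0.063124.
C₂ = 4.59·[1 − (20.848·0.090868 − 18.099·0.063124)/(2.7491)] = 4.59·0.72649 = 3.3346 g/L.

3.33 g/L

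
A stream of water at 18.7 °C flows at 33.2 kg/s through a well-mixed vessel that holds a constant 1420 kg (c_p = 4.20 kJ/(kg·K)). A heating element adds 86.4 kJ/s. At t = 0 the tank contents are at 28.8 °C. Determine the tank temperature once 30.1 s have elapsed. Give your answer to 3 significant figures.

24.0 °C

M c_p dT/dt = ṁ c_p (T_in − T) + Q̇.
τ = M/ṁ = 42.771 s; T_ss = T_in + Q̇/(ṁ c_p) = 18.7 + 86.4/(33.2·4.20) = 19.320 °C.
T approaches T_ss exponentially: T(t) = T_ss + (T₀ − T_ss) e^(−t/τ).
T(30.1) = 19.320 + (9.4804)·e^(−30.1/42.771) = 19.320 + (9.4804)·0.49473 = 24.010 °C.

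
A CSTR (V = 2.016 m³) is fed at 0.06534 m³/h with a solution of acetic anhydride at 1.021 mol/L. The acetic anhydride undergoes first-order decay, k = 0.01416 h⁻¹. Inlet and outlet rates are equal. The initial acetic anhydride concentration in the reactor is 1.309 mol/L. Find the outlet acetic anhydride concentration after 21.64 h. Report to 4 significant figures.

0.9290 mol/L

Species balance: V dC/dt = Q C_in − Q C − k V C.
This is linear with rate a = Q/V + k = 0.0465707 h⁻¹.
C_ss = Q C_in/(Q + kV) = 0.710561 mol/L; C(t) = C_ss + (C₀ − C_ss) e^(−a t).
C(21.64) = 0.710561 + (0.598439)·e^(−0.0465707·21.64) = 0.710561 + (0.598439)·0.365025 = 0.929006 mol/L.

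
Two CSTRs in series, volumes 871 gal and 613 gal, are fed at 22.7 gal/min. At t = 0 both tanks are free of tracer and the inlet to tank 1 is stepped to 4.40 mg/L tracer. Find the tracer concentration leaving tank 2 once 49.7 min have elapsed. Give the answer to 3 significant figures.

1.99 mg/L

Species balance on tank i: dCᵢ/dt = (Cᵢ₋₁ − Cᵢ)/τᵢ with τᵢ = Vᵢ/Q.
τ₁ = 871/22.7 = 38.370 min; τ₂ = 613/22.7 = 27.004 min.
Tank 1: C₁ = C_in(1 − e^(−t/τ₁)). Tank 2 (τ₁ ≠ τ₂): C₂ = C_in[1 − (τ₁ e^(−t/τ₁) − τ₂ e^(−t/τ₂))/(τ₁ − τ₂)].
At t = 49.7: e^(−t/τ₁) = 0.27382, e^(−t/τ₂) = 0.15875.
C₂ = 4.40·[1 − (38.370·0.27382 − 27.004·0.15875)/(11.366)] = 4.40·0.45277 = 1.9922 mg/L.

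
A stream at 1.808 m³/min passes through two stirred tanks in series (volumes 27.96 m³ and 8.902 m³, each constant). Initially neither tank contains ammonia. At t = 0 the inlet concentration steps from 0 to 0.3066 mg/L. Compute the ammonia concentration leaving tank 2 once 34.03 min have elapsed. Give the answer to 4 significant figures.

Species balance on tank i: dCᵢ/dt = (Cᵢ₋₁ − Cᵢ)/τᵢ with τᵢ = Vᵢ/Q.
τ₁ = 27.96/1.808 = 15.4646 min; τ₂ = 8.902/1.808 = 4.92367 min.
Tank 1: C₁ = C_in(1 − e^(−t/τ₁)). Tank 2 (τ₁ ≠ τ₂): C₂ = C_in[1 − (τ₁ e^(−t/τ₁) − τ₂ e^(−t/τ₂))/(τ₁ − τ₂)].
At t = 34.03: e^(−t/τ₁) = 0.110747, e^(−t/τ₂) = 0.000996255.
C₂ = 0.3066·[1 − (15.4646·0.110747 − 4.92367·0.000996255)/(10.5409)] = 0.3066·0.837989 = 0.256927 mg/L.

0.2569 mg/L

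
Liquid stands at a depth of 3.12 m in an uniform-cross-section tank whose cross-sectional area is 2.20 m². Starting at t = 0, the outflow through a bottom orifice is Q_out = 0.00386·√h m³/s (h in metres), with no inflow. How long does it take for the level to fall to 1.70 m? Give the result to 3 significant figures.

527 s

With no inflow, A dh/dt = −0.00386 √h.
Separate and integrate: 2(√h − √h₀) = −(0.00386/A) t.
t = 2A(√h₀ − √h)/0.00386 = 2·2.20·(√3.12 − √1.70)/0.00386
  = 4.4000 × (1.7664 − 1.3038) / 0.00386 = 527.22 s.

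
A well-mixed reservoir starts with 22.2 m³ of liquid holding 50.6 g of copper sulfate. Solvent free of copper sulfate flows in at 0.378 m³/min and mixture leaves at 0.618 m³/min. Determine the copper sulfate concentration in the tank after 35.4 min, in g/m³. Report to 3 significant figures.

Total volume: dV/dt = Q_in − Q_out = -0.24000 m³/min, so V(t) = 22.2 − 0.24000 t and V(35.4) = 13.704 m³.
Solute balance: dm/dt = 0 − Q_out C = −Q_out m/V(t).
dm/m = −Q_out dt/(V₀ − 0.24000 t); integrating gives ln(m/m₀) = −(Q_out/(Q_in−Q_out)) ln(V/V₀).
m = m₀ (V₀/V)^(Q_out/(Q_in−Q_out)) = 50.6 × (22.2/13.704)^(-2.5750) = 14.611 g.
C = m/V = 14.611/13.704 = 1.0662 g/m³.

1.07 g/m³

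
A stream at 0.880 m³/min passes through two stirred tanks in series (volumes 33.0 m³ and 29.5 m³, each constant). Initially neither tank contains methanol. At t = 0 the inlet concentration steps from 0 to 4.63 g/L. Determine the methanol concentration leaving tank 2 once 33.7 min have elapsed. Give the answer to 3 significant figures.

1.14 g/L

Each tank obeys Vᵢ dCᵢ/dt = Q(Cᵢ₋₁ − Cᵢ), so τᵢ = Vᵢ/Q.
τ₁ = 33.0/0.880 = 37.500 min; τ₂ = 29.5/0.880 = 33.523 min.
Solving the cascade with C₁(0)=C₂(0)=0 gives C₂(t) = C_in[1 − (τ₁ e^(−t/τ₁) − τ₂ e^(−t/τ₂))/(τ₁ − τ₂)].
At t = 33.7: e^(−t/τ₁) = 0.40711, e^(−t/τ₂) = 0.36594.
C₂ = 4.63·[1 − (37.500·0.40711 − 33.523·0.36594)/(3.9773)] = 4.63·0.24586 = 1.1383 g/L.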